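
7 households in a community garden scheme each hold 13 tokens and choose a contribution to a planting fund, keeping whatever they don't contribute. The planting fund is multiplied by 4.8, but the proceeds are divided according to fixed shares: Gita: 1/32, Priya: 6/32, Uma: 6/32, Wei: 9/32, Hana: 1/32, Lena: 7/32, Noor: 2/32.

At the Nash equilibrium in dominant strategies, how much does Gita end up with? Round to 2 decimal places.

16.90 tokens

A player with share s gets back 4.8·s per unit contributed, so full contribution is dominant for anyone with s > 1/4.8 = 0.2083 and zero contribution is dominant for anyone below.
The shares above 0.2083 belong to Wei and Lena, contributing 13 each; the remaining 5 contribute 0. Total contributed: 26.
Gita keeps 13 and receives 4.8 × 26 × 1/32 = 3.90 from the planting fund, for a payoff of 16.90.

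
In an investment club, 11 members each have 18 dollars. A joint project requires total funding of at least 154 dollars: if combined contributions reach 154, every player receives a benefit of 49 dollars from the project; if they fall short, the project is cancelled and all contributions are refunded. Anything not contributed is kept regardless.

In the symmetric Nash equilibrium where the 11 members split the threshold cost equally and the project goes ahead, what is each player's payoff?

Equal share of the threshold: 154/11 = 14.
At this profile no one gains by cutting their contribution: any cut drops the total below 154, the project is cancelled, contributions are refunded, and the deviator ends with 18, which is less than 18 − 14 + 49 = 53. Contributing more than 14 just wastes the excess. So contributing exactly 14 is a best response.
Each player's payoff: 18 − 14 + 49 = 53.

53 dollars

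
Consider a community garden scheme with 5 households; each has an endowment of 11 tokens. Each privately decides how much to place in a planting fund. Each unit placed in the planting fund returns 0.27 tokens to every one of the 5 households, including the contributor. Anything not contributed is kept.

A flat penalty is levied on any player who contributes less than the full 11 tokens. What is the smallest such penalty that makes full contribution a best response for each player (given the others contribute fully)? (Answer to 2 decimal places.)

Given the others contribute fully, the best deviation is to contribute 0 (any partial contribution still incurs the fine and gives up units whose private return 0.27 is below 1).
Deviating from 11 to 0 saves 11 tokens but forfeits the deviator's share of the drop in the planting fund: 0.27 × 11 = 2.97.
So the deviation gain is 11 − 2.97 = 8.03, and the fine must be at least 8.03 tokens to wipe it out.

8.03 tokens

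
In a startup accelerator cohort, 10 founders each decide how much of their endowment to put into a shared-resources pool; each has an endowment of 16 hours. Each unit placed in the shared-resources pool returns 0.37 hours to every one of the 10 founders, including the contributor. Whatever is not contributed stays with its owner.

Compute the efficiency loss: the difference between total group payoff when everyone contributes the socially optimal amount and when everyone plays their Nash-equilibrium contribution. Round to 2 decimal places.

432.00 hours

The private return per contributed unit is 0.37 < 1, so contributing 0 is dominant for every player. At the Nash equilibrium everyone keeps their 16, and the group total is 10 × 16 = 160.
Each contributed unit returns 3.700 to the group as a whole (0.37 to each of 10 players), which exceeds 1, so the social optimum is full contribution: group total = 3.700 × 160 = 592.00.
Efficiency loss = 592.00 − 160 = 432.00.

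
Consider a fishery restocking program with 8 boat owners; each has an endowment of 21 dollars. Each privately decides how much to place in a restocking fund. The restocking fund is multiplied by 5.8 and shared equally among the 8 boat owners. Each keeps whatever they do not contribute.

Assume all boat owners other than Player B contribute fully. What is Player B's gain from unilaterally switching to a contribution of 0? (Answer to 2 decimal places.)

5.78 dollars

Switching from a contribution of 21 to 0 lets Player B keep an extra 21 dollars, but lowers the restocking fund by 21, which costs Player B their own share of that drop: 5.8/8 × 21 = 15.22.
Net gain = 21 − 15.22 = 5.78. The private return per contributed unit (0.7250) is below 1, so free-riding is indeed the best response regardless of what the others do.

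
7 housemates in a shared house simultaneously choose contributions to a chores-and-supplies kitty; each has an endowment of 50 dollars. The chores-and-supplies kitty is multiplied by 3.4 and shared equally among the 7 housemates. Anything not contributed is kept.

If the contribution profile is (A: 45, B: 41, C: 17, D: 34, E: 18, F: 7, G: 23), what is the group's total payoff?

Total contributed: 45 + 41 + 17 + 34 + 18 + 7 + 23 = 185; total kept: 7 × 50 − 185 = 165.
The chores-and-supplies kitty pays out 3.4 × 185 = 629.00 in aggregate.
Group total = 165 + 629.00 = 794.00.

794.00 dollars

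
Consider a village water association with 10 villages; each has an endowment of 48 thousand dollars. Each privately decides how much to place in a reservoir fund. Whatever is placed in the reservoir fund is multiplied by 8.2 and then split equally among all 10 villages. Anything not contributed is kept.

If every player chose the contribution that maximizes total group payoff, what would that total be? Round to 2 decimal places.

3936.00 thousand dollars

Each contributed unit returns 8.200 to the group as a whole (0.8200 to each of 10 players), which exceeds 1, so the social optimum is full contribution: group total = 8.200 × 480 = 3936.00.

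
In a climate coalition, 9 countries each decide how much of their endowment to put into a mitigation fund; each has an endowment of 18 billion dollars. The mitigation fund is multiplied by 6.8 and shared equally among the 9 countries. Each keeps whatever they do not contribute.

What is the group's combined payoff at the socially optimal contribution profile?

Each contributed unit returns 6.800 to the group as a whole (0.7556 to each of 9 players), which exceeds 1, so the social optimum is full contribution: group total = 6.800 × 162 = 1101.60.

1101.60 billion dollars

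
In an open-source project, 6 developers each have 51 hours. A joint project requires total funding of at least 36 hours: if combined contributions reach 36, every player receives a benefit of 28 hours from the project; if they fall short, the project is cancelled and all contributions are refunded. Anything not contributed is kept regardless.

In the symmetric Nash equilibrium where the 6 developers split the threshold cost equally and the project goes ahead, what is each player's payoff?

Equal share of the threshold: 36/6 = 6.
At this profile no one gains by cutting their contribution: any cut drops the total below 36, the project is cancelled, contributions are refunded, and the deviator ends with 51, which is less than 51 − 6 + 28 = 73. Contributing more than 6 just wastes the excess. So contributing exactly 6 is a best response.
Each player's payoff: 51 − 6 + 28 = 73.

73 hours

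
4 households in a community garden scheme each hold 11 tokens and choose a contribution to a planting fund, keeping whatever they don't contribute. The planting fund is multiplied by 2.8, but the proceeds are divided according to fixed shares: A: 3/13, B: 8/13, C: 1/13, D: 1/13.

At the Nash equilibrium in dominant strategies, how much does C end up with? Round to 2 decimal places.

13.37 tokens

Each unit j contributes comes back to j as 2.8 × (j's share), so j prefers to contribute only if that share exceeds 1/2.8 = 0.3571; otherwise keeping the unit dominates.
B alone (share 8/13) is above the threshold, contributing 11; the remaining 3 contribute 0. Total contributed: 11.
C keeps 11 and receives 2.8 × 11 × 1/13 = 2.37 from the planting fund, for a payoff of 13.37.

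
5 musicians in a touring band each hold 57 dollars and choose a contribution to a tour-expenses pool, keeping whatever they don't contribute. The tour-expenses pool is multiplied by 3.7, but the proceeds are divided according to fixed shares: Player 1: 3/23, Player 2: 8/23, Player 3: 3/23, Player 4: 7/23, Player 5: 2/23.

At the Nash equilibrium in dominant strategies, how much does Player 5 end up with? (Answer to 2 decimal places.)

93.68 dollars

Each unit j contributes comes back to j as 3.7 × (j's share), so j prefers to contribute only if that share exceeds 1/3.7 = 0.2703; otherwise keeping the unit dominates.
Player 2 and Player 4 are above the threshold, contributing 57 each; the remaining 3 contribute 0. Total contributed: 114.
Player 5 keeps 57 and receives 3.7 × 114 × 2/23 = 36.68 from the tour-expenses pool, for a payoff of 93.68.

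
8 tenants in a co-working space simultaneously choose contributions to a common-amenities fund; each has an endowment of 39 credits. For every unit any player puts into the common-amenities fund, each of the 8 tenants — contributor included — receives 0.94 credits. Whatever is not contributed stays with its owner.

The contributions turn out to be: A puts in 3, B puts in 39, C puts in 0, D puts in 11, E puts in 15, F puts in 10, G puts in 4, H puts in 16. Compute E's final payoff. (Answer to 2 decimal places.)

116.12 credits

Total contributed: 3 + 39 + 0 + 11 + 15 + 10 + 4 + 16 = 98.
Each receives 0.94 × 98 = 92.12 from the common-amenities fund.
E keeps 39 − 15 = 24, so E's payoff is 24 + 92.12 = 116.12.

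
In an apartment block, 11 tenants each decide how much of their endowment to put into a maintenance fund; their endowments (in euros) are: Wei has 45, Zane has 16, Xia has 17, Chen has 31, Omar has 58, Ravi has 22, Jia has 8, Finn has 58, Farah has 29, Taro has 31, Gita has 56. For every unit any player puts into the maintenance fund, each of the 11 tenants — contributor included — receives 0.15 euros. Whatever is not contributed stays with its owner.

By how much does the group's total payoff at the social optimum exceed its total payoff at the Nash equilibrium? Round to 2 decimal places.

The private return per contributed unit is 0.15 < 1 for everyone, so the Nash equilibrium is zero contribution and the group total is Σ E_j = 45 + 16 + 17 + 31 + 58 + 22 + 8 + 58 + 29 + 31 + 56 = 371.
Each contributed unit returns 1.650 to the group, so the social optimum is full contribution by everyone: group total = 1.650 × 371 = 612.15.
Efficiency loss = (1.650 − 1) × 371 = 241.15.

241.15 euros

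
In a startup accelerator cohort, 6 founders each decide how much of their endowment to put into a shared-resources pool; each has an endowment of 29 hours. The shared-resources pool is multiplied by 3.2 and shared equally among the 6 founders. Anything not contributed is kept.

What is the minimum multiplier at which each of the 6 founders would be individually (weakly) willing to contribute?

A contributed unit returns (multiplier)/6 to its contributor.
This reaches 1 exactly when the multiplier is 6.

6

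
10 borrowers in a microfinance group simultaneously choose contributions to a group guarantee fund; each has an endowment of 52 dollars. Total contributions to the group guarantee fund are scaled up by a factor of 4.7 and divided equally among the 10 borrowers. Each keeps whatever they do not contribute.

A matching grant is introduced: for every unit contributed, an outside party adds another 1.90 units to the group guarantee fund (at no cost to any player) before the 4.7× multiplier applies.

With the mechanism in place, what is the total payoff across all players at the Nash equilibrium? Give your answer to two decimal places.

Under the mechanism each unit contributed yields 4.7 × 2.90 / 10 = 1.3630 back to its contributor per unit of net cost, which exceeds 1, making full contribution the dominant choice for everyone.
So the Nash equilibrium is full contribution by all 10; the group earns 4.7 × 2.90 × 520 = 7087.60.

7087.60 dollars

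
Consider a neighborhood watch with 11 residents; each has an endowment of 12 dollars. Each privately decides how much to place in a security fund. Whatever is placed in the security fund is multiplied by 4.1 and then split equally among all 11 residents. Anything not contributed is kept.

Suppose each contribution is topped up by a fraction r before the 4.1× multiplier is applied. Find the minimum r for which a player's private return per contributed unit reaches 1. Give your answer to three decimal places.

1.683

With matching at rate r, one contributed unit becomes (1 + r) in the security fund and returns 4.1 × (1 + r) / 11 to the contributor.
Setting this equal to 1: 1 + r = 11/4.1 = 2.6829.
So the minimum matching rate is r = 2.6829 − 1 = 1.683.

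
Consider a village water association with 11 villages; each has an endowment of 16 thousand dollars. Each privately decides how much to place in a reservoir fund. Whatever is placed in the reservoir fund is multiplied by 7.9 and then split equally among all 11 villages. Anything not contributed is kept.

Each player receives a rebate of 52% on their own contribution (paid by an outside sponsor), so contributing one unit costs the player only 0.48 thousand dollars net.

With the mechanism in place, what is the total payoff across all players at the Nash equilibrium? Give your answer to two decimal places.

Under the mechanism each unit contributed yields (7.9/11) / 0.48 = 1.4962 back to its contributor per unit of net cost, which exceeds 1, making full contribution the dominant choice for everyone.
So the Nash equilibrium is full contribution by all 11; the group earns 11 × (16 × 0.52 + 7.9 × 16) = 1481.92.

1481.92 thousand dollars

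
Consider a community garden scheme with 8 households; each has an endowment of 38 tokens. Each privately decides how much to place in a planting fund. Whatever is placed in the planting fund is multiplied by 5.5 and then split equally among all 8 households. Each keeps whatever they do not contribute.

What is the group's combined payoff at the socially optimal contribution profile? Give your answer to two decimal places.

Each contributed unit returns 5.500 to the group as a whole (0.6875 to each of 8 players), which exceeds 1, so the social optimum is full contribution: group total = 5.500 × 304 = 1672.00.

1672.00 tokens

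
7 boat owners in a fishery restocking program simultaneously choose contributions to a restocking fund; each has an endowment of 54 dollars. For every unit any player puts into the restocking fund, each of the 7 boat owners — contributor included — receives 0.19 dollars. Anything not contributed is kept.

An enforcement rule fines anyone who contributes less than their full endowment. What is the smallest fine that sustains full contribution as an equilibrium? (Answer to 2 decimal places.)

Given the others contribute fully, the best deviation is to contribute 0 (any partial contribution still incurs the fine and gives up units whose private return 0.19 is below 1).
Deviating from 54 to 0 saves 54 dollars but forfeits the deviator's share of the drop in the restocking fund: 0.19 × 54 = 10.26.
So the deviation gain is 54 − 10.26 = 43.74, and the fine must be at least 43.74 dollars to wipe it out.

43.74 dollars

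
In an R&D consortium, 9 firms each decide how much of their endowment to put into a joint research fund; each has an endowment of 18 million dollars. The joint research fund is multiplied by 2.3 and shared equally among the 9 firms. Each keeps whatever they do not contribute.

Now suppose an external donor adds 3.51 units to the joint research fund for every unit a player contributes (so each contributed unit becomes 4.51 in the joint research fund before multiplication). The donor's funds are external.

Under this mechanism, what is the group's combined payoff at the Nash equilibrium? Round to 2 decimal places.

The effective private return per unit is now 2.3 × 4.51 / 9 = 1.1526 > 1, so every player's dominant strategy flips to full contribution.
So the Nash equilibrium is full contribution by all 9; the group earns 2.3 × 4.51 × 162 = 1680.43.

1680.43 million dollars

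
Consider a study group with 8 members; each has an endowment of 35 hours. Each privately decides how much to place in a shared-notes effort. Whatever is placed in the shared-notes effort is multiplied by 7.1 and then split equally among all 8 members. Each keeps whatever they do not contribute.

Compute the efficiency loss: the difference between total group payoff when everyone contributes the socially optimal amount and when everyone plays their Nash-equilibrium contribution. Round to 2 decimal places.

1708.00 hours

Each contributed unit returns 7.1/8 = 0.8875 to its contributor — below 1 — so contributing 0 is dominant for every player. At the Nash equilibrium everyone keeps their 35, and the group total is 8 × 35 = 280.
Each contributed unit returns 7.100 to the group as a whole (0.8875 to each of 8 players), which exceeds 1, so the social optimum is full contribution: group total = 7.100 × 280 = 1988.00.
Efficiency loss = 1988.00 − 280 = 1708.00.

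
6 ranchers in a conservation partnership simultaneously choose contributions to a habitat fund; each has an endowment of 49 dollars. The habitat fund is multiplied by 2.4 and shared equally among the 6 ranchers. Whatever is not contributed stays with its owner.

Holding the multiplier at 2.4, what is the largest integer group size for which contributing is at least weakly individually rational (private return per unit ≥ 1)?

2

Private return per unit is 2.4/(group size), which is ≥ 1 whenever the group size is ≤ 2.4.
The largest such integer is 2.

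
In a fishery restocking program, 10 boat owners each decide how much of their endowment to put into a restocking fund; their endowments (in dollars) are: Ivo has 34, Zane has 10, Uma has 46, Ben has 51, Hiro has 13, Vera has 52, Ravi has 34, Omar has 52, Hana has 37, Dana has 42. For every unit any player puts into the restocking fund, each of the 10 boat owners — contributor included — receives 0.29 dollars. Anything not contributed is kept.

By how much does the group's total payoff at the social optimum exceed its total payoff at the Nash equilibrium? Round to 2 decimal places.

The private return per contributed unit is 0.29 < 1 for everyone, so the Nash equilibrium is zero contribution and the group total is Σ E_j = 34 + 10 + 46 + 51 + 13 + 52 + 34 + 52 + 37 + 42 = 371.
Each contributed unit returns 2.900 to the group, so the social optimum is full contribution by everyone: group total = 2.900 × 371 = 1075.90.
Efficiency loss = (2.900 − 1) × 371 = 704.90.

704.90 dollars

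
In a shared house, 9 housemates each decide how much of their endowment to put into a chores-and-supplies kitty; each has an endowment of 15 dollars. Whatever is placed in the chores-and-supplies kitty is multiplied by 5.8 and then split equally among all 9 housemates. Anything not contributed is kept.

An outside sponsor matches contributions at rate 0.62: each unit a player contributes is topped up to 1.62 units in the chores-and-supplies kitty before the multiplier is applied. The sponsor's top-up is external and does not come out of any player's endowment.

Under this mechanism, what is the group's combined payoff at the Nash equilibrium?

1268.46 dollars

The effective private return per unit is now 5.8 × 1.62 / 9 = 1.0440 > 1, so every player's dominant strategy flips to full contribution.
So the Nash equilibrium is full contribution by all 9; the group earns 5.8 × 1.62 × 135 = 1268.46.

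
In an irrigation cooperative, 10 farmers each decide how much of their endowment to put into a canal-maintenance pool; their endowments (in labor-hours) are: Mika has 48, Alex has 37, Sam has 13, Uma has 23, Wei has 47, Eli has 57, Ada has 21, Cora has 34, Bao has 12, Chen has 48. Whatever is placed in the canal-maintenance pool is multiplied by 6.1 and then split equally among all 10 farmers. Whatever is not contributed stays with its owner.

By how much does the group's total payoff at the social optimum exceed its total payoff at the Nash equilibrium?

The private return per contributed unit is 6.1/10 = 0.6100 < 1 for every player regardless of endowment, so the Nash equilibrium is zero contribution and the group total is Σ E_j = 48 + 37 + 13 + 23 + 47 + 57 + 21 + 34 + 12 + 48 = 340.
Each contributed unit returns 6.100 to the group, so the social optimum is full contribution by everyone: group total = 6.100 × 340 = 2074.00.
Efficiency loss = (6.100 − 1) × 340 = 1734.00.

1734.00 labor-hours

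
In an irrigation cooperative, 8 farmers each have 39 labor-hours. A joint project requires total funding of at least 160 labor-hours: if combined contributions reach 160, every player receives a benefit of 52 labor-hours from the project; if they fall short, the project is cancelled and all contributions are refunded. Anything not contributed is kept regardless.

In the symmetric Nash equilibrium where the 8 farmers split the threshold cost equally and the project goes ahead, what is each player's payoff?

Equal share of the threshold: 160/8 = 20.
At this profile no one gains by cutting their contribution: any cut drops the total below 160, the project is cancelled, contributions are refunded, and the deviator ends with 39, which is less than 39 − 20 + 52 = 71. Contributing more than 20 just wastes the excess. So contributing exactly 20 is a best response.
Each player's payoff: 39 − 20 + 52 = 71.

71 labor-hours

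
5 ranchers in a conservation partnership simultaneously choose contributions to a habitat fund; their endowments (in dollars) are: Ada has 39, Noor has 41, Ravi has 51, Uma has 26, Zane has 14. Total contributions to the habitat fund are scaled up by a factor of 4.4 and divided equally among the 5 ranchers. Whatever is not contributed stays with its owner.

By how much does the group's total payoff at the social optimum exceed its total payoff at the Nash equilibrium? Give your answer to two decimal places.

581.40 dollars

The private return per contributed unit is 4.4/5 = 0.8800 < 1 for every player regardless of endowment, so the Nash equilibrium is zero contribution and the group total is Σ E_j = 39 + 41 + 51 + 26 + 14 = 171.
Each contributed unit returns 4.400 to the group, so the social optimum is full contribution by everyone: group total = 4.400 × 171 = 752.40.
Efficiency loss = (4.400 − 1) × 171 = 581.40.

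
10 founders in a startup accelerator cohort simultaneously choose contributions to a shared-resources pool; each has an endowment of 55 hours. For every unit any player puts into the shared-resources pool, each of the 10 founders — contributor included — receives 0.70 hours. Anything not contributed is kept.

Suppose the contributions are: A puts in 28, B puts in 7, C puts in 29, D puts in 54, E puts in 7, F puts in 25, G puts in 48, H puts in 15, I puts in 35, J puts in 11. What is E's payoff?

Total contributed: 28 + 7 + 29 + 54 + 7 + 25 + 48 + 15 + 35 + 11 = 259.
Each receives 0.70 × 259 = 181.30 from the shared-resources pool.
E keeps 55 − 7 = 48, so E's payoff is 48 + 181.30 = 229.30.

229.30 hours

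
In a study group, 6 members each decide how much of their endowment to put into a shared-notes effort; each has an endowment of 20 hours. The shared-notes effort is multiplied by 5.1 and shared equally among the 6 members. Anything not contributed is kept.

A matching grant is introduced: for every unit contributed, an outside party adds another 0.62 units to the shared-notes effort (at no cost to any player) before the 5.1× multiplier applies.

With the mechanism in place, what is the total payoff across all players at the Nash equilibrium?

The effective private return per unit is now 5.1 × 1.62 / 6 = 1.3770 > 1, so every player's dominant strategy flips to full contribution.
At the Nash equilibrium everyone contributes 20. Group total payoff = 5.1 × 1.62 × 120 = 991.44.

991.44 hours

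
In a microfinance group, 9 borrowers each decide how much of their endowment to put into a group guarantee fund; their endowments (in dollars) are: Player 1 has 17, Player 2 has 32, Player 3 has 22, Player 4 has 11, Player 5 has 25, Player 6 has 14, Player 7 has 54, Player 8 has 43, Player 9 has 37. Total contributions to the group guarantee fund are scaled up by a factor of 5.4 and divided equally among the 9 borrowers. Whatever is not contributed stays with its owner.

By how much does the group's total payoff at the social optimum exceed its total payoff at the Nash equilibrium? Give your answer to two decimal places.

The private return per contributed unit is 5.4/9 = 0.6000 < 1 for every player regardless of endowment, so the Nash equilibrium is zero contribution and the group total is Σ E_j = 17 + 32 + 22 + 11 + 25 + 14 + 54 + 43 + 37 = 255.
Each contributed unit returns 5.400 to the group, so the social optimum is full contribution by everyone: group total = 5.400 × 255 = 1377.00.
Efficiency loss = (5.400 − 1) × 255 = 1122.00.

1122.00 dollars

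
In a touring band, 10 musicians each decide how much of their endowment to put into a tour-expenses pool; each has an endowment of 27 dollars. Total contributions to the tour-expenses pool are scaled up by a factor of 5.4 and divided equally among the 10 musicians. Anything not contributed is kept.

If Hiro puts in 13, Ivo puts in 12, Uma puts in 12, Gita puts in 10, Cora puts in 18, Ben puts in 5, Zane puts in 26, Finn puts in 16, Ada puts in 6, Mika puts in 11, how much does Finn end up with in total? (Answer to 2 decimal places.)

80.66 dollars

Total contributed: 13 + 12 + 12 + 10 + 18 + 5 + 26 + 16 + 6 + 11 = 129.
Each receives 5.4 × 129 / 10 = 69.66 from the tour-expenses pool.
Finn keeps 27 − 16 = 11, so Finn's payoff is 11 + 69.66 = 80.66.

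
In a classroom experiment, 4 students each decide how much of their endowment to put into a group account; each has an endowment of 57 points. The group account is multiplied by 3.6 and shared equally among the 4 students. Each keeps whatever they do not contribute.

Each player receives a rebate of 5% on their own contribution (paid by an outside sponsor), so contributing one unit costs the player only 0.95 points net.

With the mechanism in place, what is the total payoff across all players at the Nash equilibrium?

Even with the mechanism, each unit contributed returns only (3.6/4) / 0.95 = 0.9474 per unit of net cost, so contributing nothing is still dominant.
At the Nash equilibrium no one contributes; group total payoff = 4 × 57 = 228.

228.00 points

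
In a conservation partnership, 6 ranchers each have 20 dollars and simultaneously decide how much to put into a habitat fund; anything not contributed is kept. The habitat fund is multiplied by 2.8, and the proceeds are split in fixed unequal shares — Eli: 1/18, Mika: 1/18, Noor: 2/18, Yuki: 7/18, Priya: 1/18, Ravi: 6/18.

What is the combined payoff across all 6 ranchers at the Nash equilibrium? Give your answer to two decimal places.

156.00 dollars

For player j, contributing a unit is worthwhile iff 2.8 × (j's share) ≥ 1, i.e. iff j's share is at least 0.3571.
Yuki alone (share 7/18) is above the threshold, contributing 20; the remaining 5 contribute 0. Total contributed: 20.
The habitat fund pays out 2.8 × 20 = 56.00 in total (split across the unequal shares, but the aggregate is all that matters for the group sum).
The 5 free-riders keep 20 each, adding 100. Group total = 100 + 56.00 = 156.00.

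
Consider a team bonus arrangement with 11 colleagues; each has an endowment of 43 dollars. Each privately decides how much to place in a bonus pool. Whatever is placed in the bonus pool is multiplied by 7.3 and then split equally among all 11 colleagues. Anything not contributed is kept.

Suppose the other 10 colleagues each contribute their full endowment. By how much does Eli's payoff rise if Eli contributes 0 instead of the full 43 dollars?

14.46 dollars

Switching from a contribution of 43 to 0 lets Eli keep an extra 43 dollars, but lowers the bonus pool by 43, which costs Eli their own share of that drop: 7.3/11 × 43 = 28.54.
Net gain = 43 − 28.54 = 14.46. The private return per contributed unit (0.6636) is below 1, so free-riding is indeed the best response regardless of what the others do.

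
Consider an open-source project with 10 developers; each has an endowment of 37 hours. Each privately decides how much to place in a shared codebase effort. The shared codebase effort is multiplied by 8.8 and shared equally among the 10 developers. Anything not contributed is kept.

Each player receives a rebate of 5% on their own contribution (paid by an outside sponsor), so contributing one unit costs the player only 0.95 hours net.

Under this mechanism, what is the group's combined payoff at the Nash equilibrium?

370.00 hours

With the mechanism, a contributed unit returns (8.8/10) / 0.95 = 0.9263 per unit of net cost — still below 1 — so contributing 0 remains dominant for every player.
At the Nash equilibrium no one contributes; group total payoff = 10 × 37 = 370.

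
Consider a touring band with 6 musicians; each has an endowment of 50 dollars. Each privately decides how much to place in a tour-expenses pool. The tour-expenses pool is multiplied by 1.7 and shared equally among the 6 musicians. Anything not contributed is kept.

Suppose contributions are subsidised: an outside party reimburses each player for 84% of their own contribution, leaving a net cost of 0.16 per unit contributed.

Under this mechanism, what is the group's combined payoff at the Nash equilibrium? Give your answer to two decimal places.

Under the mechanism each unit contributed yields (1.7/6) / 0.16 = 1.7708 back to its contributor per unit of net cost, which exceeds 1, making full contribution the dominant choice for everyone.
So the Nash equilibrium is full contribution by all 6; the group earns 6 × (50 × 0.84 + 1.7 × 50) = 762.00.

762.00 dollars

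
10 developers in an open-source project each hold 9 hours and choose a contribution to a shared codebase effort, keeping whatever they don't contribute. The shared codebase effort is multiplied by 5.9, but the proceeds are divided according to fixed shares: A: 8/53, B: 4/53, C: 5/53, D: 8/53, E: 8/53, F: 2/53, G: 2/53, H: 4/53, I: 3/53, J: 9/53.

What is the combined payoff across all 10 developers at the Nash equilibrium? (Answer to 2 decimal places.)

Each unit j contributes comes back to j as 5.9 × (j's share), so j prefers to contribute only if that share exceeds 1/5.9 = 0.1695; otherwise keeping the unit dominates.
J alone (share 9/53) is above the threshold, contributing 9; the remaining 9 contribute 0. Total contributed: 9.
The shared codebase effort pays out 5.9 × 9 = 53.10 in total (split across the unequal shares, but the aggregate is all that matters for the group sum).
The 9 free-riders keep 9 each, adding 81. Group total = 81 + 53.10 = 134.10.

134.10 hours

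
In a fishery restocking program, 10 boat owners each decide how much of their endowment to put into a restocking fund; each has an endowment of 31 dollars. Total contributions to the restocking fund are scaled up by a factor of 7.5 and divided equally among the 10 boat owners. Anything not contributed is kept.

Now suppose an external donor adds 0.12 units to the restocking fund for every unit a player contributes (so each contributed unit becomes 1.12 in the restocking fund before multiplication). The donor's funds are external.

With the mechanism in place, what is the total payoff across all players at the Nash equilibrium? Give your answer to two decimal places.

310.00 dollars

Even with the mechanism, each unit contributed returns only 7.5 × 1.12 / 10 = 0.8400 per unit of net cost, so contributing nothing is still dominant.
At the Nash equilibrium no one contributes; group total payoff = 10 × 31 = 310.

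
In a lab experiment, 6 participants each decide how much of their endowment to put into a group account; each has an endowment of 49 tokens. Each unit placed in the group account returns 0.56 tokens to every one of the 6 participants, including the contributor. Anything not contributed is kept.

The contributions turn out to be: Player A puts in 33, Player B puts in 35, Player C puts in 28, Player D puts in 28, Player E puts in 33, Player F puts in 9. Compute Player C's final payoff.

113.96 tokens

Total contributed: 33 + 35 + 28 + 28 + 33 + 9 = 166.
Each receives 0.56 × 166 = 92.96 from the group account.
Player C keeps 49 − 28 = 21, so Player C's payoff is 21 + 92.96 = 113.96.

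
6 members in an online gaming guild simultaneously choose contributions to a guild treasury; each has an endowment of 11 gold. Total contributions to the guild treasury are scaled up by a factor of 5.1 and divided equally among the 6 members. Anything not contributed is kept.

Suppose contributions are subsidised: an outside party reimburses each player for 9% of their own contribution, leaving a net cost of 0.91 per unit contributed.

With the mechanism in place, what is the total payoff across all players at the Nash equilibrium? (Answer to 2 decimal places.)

The effective private return is (5.1/6) / 0.91 = 0.9341, which is still under 1, so the mechanism doesn't change anyone's dominant strategy: zero contribution.
At the Nash equilibrium no one contributes; group total payoff = 6 × 11 = 66.

66.00 gold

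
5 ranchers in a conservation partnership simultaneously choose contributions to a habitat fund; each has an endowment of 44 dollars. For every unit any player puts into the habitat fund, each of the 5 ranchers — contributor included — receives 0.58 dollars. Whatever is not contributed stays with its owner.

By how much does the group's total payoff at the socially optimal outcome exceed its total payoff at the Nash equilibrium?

The private return per contributed unit is 0.58 < 1, so contributing 0 is dominant for every player. At the Nash equilibrium everyone keeps their 44, and the group total is 5 × 44 = 220.
Each contributed unit returns 2.900 to the group as a whole (0.58 to each of 5 players), which exceeds 1, so the social optimum is full contribution: group total = 2.900 × 220 = 638.00.
Efficiency loss = 638.00 − 220 = 418.00.

418.00 dollars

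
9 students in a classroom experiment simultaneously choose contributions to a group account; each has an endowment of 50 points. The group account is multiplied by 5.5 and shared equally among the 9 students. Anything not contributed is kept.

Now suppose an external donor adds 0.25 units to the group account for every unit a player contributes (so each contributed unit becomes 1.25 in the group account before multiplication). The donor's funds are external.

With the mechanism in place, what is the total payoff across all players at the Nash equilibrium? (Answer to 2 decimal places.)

Even with the mechanism, each unit contributed returns only 5.5 × 1.25 / 9 = 0.7639 per unit of net cost, so contributing nothing is still dominant.
At the Nash equilibrium no one contributes; group total payoff = 9 × 50 = 450.

450.00 points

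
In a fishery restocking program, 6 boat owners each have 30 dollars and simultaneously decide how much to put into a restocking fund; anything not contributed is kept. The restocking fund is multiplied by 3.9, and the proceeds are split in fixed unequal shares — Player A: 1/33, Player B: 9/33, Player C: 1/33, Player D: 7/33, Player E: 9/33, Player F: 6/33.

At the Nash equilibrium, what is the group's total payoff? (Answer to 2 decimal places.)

Player j's private return per contributed unit is 3.9 × (j's share). Contributing is weakly dominant for j when that share is at least 1/3.9 = 0.2564, and contributing 0 is dominant otherwise.
Player B and Player E clear that bar, contributing 30 each; the remaining 4 contribute 0. Total contributed: 60.
The restocking fund pays out 3.9 × 60 = 234.00 in total (split across the unequal shares, but the aggregate is all that matters for the group sum).
The 4 free-riders keep 30 each, adding 120. Group total = 120 + 234.00 = 354.00.

354.00 dollars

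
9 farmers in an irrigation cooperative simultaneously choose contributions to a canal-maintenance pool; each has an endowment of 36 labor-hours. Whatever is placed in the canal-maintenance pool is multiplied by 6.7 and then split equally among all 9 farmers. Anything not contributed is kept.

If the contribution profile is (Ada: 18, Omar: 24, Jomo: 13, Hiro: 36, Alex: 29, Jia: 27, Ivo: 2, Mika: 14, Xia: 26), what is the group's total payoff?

1401.30 labor-hours

Total contributed: 18 + 24 + 13 + 36 + 29 + 27 + 2 + 14 + 26 = 189; total kept: 9 × 36 − 189 = 135.
The canal-maintenance pool pays out 6.7 × 189 = 1266.30 in aggregate.
Group total = 135 + 1266.30 = 1401.30.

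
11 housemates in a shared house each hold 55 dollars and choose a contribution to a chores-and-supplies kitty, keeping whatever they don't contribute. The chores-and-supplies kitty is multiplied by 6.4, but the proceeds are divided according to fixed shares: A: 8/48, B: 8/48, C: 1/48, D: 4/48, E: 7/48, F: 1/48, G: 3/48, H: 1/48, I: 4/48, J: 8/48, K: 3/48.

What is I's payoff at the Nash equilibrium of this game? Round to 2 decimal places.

143.00 dollars

A player with share s gets back 6.4·s per unit contributed, so full contribution is dominant for anyone with s > 1/6.4 = 0.1563 and zero contribution is dominant for anyone below.
A, B and J are above the threshold, contributing 55 each; the remaining 8 contribute 0. Total contributed: 165.
I keeps 55 and receives 6.4 × 165 × 4/48 = 88.00 from the chores-and-supplies kitty, for a payoff of 143.00.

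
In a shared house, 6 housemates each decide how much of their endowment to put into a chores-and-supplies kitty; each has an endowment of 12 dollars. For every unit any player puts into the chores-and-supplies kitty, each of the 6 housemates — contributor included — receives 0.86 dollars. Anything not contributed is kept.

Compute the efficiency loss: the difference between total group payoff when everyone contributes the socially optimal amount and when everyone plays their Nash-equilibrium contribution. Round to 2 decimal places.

The private return per contributed unit is 0.86 < 1, so contributing 0 is dominant for every player. At the Nash equilibrium everyone keeps their 12, and the group total is 6 × 12 = 72.
Each contributed unit returns 5.160 to the group as a whole (0.86 to each of 6 players), which exceeds 1, so the social optimum is full contribution: group total = 5.160 × 72 = 371.52.
Efficiency loss = 371.52 − 72 = 299.52.

299.52 dollars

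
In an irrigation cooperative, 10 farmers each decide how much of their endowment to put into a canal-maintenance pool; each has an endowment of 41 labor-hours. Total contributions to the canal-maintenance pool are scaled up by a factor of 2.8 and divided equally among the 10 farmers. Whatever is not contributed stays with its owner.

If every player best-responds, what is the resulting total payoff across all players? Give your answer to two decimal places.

Each contributed unit returns 2.8/10 = 0.2800 to its contributor — below 1 — so contributing 0 is dominant for every player. At the Nash equilibrium everyone keeps their 41, and the group total is 10 × 41 = 410.

410.00 labor-hours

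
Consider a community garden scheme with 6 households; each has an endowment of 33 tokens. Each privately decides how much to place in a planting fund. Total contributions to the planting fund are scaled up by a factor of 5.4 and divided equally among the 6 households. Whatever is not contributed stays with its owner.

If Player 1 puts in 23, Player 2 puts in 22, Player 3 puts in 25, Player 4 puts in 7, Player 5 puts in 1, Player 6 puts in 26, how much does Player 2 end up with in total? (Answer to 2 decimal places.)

104.60 tokens

Total contributed: 23 + 22 + 25 + 7 + 1 + 26 = 104.
Each receives 5.4 × 104 / 6 = 93.60 from the planting fund.
Player 2 keeps 33 − 22 = 11, so Player 2's payoff is 11 + 93.60 = 104.60.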